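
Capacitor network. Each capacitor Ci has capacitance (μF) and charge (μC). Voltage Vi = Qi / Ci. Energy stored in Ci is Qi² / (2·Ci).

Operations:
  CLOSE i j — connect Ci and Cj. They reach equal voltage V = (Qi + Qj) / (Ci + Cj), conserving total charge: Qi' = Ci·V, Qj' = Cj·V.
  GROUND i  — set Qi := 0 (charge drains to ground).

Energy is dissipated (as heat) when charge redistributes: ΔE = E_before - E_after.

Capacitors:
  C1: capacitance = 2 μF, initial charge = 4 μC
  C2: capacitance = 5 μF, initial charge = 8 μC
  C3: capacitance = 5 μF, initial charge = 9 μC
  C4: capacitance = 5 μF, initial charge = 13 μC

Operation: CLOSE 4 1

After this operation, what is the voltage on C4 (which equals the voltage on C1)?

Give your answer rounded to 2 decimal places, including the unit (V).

Initial: C1(2μF, Q=4μC, V=2.00V), C2(5μF, Q=8μC, V=1.60V), C3(5μF, Q=9μC, V=1.80V), C4(5μF, Q=13μC, V=2.60V)
Op 1: CLOSE 4-1: Q_total=17.00, C_total=7.00, V=2.43; Q4=12.14, Q1=4.86; dissipated=0.257

Answer: 2.43 V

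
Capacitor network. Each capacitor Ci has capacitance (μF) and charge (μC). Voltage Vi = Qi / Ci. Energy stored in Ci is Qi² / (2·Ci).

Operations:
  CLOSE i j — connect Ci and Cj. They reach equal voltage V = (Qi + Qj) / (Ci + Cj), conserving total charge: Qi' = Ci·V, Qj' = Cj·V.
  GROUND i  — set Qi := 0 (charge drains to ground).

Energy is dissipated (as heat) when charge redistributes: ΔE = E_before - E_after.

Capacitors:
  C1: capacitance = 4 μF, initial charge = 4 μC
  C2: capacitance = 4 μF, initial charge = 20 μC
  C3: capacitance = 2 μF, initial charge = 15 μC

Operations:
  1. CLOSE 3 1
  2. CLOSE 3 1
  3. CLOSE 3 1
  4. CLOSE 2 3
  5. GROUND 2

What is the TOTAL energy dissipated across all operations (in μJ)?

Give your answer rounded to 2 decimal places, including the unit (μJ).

Answer: 68.93 μJ

Derivation:
Initial: C1(4μF, Q=4μC, V=1.00V), C2(4μF, Q=20μC, V=5.00V), C3(2μF, Q=15μC, V=7.50V)
Op 1: CLOSE 3-1: Q_total=19.00, C_total=6.00, V=3.17; Q3=6.33, Q1=12.67; dissipated=28.167
Op 2: CLOSE 3-1: Q_total=19.00, C_total=6.00, V=3.17; Q3=6.33, Q1=12.67; dissipated=0.000
Op 3: CLOSE 3-1: Q_total=19.00, C_total=6.00, V=3.17; Q3=6.33, Q1=12.67; dissipated=0.000
Op 4: CLOSE 2-3: Q_total=26.33, C_total=6.00, V=4.39; Q2=17.56, Q3=8.78; dissipated=2.241
Op 5: GROUND 2: Q2=0; energy lost=38.525
Total dissipated: 68.932 μJ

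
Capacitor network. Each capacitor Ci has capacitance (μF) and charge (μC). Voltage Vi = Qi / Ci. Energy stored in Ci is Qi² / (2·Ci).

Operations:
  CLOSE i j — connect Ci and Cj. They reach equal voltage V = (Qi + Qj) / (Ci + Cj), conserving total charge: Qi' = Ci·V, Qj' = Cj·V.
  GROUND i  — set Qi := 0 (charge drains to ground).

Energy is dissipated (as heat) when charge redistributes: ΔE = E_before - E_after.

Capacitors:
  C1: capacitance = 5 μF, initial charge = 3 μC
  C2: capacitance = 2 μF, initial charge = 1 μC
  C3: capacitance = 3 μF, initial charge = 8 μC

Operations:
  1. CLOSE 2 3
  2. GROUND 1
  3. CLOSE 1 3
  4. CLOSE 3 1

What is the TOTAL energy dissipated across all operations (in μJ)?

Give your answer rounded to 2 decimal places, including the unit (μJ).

Answer: 6.75 μJ

Derivation:
Initial: C1(5μF, Q=3μC, V=0.60V), C2(2μF, Q=1μC, V=0.50V), C3(3μF, Q=8μC, V=2.67V)
Op 1: CLOSE 2-3: Q_total=9.00, C_total=5.00, V=1.80; Q2=3.60, Q3=5.40; dissipated=2.817
Op 2: GROUND 1: Q1=0; energy lost=0.900
Op 3: CLOSE 1-3: Q_total=5.40, C_total=8.00, V=0.68; Q1=3.38, Q3=2.02; dissipated=3.038
Op 4: CLOSE 3-1: Q_total=5.40, C_total=8.00, V=0.68; Q3=2.02, Q1=3.38; dissipated=0.000
Total dissipated: 6.754 μJ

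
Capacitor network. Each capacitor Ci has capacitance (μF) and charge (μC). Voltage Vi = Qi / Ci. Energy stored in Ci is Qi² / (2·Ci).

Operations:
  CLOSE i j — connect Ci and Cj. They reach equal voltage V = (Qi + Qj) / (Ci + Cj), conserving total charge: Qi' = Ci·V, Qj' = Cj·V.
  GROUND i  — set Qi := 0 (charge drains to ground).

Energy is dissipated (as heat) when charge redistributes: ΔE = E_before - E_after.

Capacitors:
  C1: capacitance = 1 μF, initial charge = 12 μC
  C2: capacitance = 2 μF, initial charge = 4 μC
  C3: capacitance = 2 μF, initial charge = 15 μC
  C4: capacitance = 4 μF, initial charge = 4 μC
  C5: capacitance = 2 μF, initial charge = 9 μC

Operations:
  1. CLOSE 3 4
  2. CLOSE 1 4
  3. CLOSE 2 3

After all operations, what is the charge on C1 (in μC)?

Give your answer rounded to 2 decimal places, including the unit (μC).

Initial: C1(1μF, Q=12μC, V=12.00V), C2(2μF, Q=4μC, V=2.00V), C3(2μF, Q=15μC, V=7.50V), C4(4μF, Q=4μC, V=1.00V), C5(2μF, Q=9μC, V=4.50V)
Op 1: CLOSE 3-4: Q_total=19.00, C_total=6.00, V=3.17; Q3=6.33, Q4=12.67; dissipated=28.167
Op 2: CLOSE 1-4: Q_total=24.67, C_total=5.00, V=4.93; Q1=4.93, Q4=19.73; dissipated=31.211
Op 3: CLOSE 2-3: Q_total=10.33, C_total=4.00, V=2.58; Q2=5.17, Q3=5.17; dissipated=0.681
Final charges: Q1=4.93, Q2=5.17, Q3=5.17, Q4=19.73, Q5=9.00

Answer: 4.93 μC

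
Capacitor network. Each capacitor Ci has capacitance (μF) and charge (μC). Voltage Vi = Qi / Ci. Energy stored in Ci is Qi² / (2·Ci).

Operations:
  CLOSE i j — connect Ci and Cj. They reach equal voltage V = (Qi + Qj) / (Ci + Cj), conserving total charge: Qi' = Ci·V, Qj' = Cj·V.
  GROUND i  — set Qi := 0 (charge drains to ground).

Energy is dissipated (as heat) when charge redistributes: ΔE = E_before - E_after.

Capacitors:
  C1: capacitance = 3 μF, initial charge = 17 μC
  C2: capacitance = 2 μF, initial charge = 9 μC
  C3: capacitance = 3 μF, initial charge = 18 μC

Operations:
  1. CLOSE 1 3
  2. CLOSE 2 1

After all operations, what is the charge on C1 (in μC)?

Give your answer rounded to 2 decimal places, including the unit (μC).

Answer: 15.90 μC

Derivation:
Initial: C1(3μF, Q=17μC, V=5.67V), C2(2μF, Q=9μC, V=4.50V), C3(3μF, Q=18μC, V=6.00V)
Op 1: CLOSE 1-3: Q_total=35.00, C_total=6.00, V=5.83; Q1=17.50, Q3=17.50; dissipated=0.083
Op 2: CLOSE 2-1: Q_total=26.50, C_total=5.00, V=5.30; Q2=10.60, Q1=15.90; dissipated=1.067
Final charges: Q1=15.90, Q2=10.60, Q3=17.50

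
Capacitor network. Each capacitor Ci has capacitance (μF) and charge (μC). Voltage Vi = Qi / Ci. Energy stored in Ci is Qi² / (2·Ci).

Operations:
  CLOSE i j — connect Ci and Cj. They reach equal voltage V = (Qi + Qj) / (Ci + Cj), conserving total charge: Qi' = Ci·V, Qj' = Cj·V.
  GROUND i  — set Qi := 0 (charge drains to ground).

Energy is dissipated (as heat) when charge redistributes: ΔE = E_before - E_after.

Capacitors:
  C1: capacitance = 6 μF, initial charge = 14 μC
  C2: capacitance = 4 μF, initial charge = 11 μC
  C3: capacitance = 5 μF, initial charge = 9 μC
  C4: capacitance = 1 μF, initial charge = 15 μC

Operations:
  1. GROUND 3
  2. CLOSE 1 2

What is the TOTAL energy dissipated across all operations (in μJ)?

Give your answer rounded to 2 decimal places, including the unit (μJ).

Initial: C1(6μF, Q=14μC, V=2.33V), C2(4μF, Q=11μC, V=2.75V), C3(5μF, Q=9μC, V=1.80V), C4(1μF, Q=15μC, V=15.00V)
Op 1: GROUND 3: Q3=0; energy lost=8.100
Op 2: CLOSE 1-2: Q_total=25.00, C_total=10.00, V=2.50; Q1=15.00, Q2=10.00; dissipated=0.208
Total dissipated: 8.308 μJ

Answer: 8.31 μJ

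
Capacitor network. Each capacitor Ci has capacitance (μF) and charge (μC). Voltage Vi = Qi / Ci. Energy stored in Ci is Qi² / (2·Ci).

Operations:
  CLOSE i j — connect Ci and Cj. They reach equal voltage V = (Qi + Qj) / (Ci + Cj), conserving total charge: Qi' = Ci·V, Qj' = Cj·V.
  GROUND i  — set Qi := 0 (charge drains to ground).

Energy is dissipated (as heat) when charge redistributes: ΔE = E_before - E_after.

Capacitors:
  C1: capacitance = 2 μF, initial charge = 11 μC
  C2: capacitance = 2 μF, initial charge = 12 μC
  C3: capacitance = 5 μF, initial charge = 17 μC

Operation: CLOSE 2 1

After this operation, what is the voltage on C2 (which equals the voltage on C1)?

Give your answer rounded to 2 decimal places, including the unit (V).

Initial: C1(2μF, Q=11μC, V=5.50V), C2(2μF, Q=12μC, V=6.00V), C3(5μF, Q=17μC, V=3.40V)
Op 1: CLOSE 2-1: Q_total=23.00, C_total=4.00, V=5.75; Q2=11.50, Q1=11.50; dissipated=0.125

Answer: 5.75 V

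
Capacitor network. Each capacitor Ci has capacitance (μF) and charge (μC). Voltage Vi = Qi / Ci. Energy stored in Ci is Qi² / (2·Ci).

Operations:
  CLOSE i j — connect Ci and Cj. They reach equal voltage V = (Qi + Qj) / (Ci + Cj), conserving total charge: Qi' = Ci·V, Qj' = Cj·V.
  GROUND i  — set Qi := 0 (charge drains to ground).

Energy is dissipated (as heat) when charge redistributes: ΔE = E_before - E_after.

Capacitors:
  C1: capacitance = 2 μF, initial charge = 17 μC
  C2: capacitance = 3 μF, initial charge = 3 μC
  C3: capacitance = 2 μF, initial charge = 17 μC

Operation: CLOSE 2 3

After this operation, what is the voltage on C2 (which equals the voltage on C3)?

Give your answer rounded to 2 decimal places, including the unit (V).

Initial: C1(2μF, Q=17μC, V=8.50V), C2(3μF, Q=3μC, V=1.00V), C3(2μF, Q=17μC, V=8.50V)
Op 1: CLOSE 2-3: Q_total=20.00, C_total=5.00, V=4.00; Q2=12.00, Q3=8.00; dissipated=33.750

Answer: 4.00 V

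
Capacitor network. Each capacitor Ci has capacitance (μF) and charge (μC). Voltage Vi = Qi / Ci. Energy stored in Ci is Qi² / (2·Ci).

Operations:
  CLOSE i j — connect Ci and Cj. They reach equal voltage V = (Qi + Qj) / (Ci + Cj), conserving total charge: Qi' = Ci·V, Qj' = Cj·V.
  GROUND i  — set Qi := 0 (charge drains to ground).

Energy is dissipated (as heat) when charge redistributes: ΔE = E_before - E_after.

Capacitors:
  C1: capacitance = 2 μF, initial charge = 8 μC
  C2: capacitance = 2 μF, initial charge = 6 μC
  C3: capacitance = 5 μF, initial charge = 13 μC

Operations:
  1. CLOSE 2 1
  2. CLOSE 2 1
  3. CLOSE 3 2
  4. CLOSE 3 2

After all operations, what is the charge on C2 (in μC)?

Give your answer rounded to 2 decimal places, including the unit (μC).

Answer: 5.71 μC

Derivation:
Initial: C1(2μF, Q=8μC, V=4.00V), C2(2μF, Q=6μC, V=3.00V), C3(5μF, Q=13μC, V=2.60V)
Op 1: CLOSE 2-1: Q_total=14.00, C_total=4.00, V=3.50; Q2=7.00, Q1=7.00; dissipated=0.500
Op 2: CLOSE 2-1: Q_total=14.00, C_total=4.00, V=3.50; Q2=7.00, Q1=7.00; dissipated=0.000
Op 3: CLOSE 3-2: Q_total=20.00, C_total=7.00, V=2.86; Q3=14.29, Q2=5.71; dissipated=0.579
Op 4: CLOSE 3-2: Q_total=20.00, C_total=7.00, V=2.86; Q3=14.29, Q2=5.71; dissipated=0.000
Final charges: Q1=7.00, Q2=5.71, Q3=14.29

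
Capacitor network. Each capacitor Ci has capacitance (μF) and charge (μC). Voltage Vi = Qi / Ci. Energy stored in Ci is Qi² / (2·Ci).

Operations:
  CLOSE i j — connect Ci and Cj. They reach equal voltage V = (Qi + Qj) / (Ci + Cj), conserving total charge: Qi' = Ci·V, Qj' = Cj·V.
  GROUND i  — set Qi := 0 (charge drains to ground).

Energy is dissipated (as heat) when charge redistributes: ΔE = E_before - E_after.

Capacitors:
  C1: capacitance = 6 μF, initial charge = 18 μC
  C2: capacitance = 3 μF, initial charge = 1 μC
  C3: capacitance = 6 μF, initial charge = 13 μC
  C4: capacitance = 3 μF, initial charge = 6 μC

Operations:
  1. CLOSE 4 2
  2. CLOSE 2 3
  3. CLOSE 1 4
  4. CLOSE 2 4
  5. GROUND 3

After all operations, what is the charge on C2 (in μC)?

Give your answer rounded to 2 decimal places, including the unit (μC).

Answer: 6.33 μC

Derivation:
Initial: C1(6μF, Q=18μC, V=3.00V), C2(3μF, Q=1μC, V=0.33V), C3(6μF, Q=13μC, V=2.17V), C4(3μF, Q=6μC, V=2.00V)
Op 1: CLOSE 4-2: Q_total=7.00, C_total=6.00, V=1.17; Q4=3.50, Q2=3.50; dissipated=2.083
Op 2: CLOSE 2-3: Q_total=16.50, C_total=9.00, V=1.83; Q2=5.50, Q3=11.00; dissipated=1.000
Op 3: CLOSE 1-4: Q_total=21.50, C_total=9.00, V=2.39; Q1=14.33, Q4=7.17; dissipated=3.361
Op 4: CLOSE 2-4: Q_total=12.67, C_total=6.00, V=2.11; Q2=6.33, Q4=6.33; dissipated=0.231
Op 5: GROUND 3: Q3=0; energy lost=10.083
Final charges: Q1=14.33, Q2=6.33, Q3=0.00, Q4=6.33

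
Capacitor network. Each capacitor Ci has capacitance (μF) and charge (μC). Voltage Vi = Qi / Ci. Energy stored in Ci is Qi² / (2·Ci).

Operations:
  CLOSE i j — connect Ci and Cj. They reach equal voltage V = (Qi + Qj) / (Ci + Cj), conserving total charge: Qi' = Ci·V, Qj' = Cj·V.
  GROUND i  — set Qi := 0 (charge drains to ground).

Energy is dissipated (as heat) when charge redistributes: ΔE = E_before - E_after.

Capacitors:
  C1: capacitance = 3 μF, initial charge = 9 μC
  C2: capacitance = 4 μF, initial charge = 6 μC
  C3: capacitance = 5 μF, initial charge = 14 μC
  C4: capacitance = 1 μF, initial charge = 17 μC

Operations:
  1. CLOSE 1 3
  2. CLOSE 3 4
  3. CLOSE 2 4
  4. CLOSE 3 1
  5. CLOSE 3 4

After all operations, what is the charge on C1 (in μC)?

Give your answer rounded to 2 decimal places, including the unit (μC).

Answer: 13.04 μC

Derivation:
Initial: C1(3μF, Q=9μC, V=3.00V), C2(4μF, Q=6μC, V=1.50V), C3(5μF, Q=14μC, V=2.80V), C4(1μF, Q=17μC, V=17.00V)
Op 1: CLOSE 1-3: Q_total=23.00, C_total=8.00, V=2.88; Q1=8.62, Q3=14.38; dissipated=0.037
Op 2: CLOSE 3-4: Q_total=31.38, C_total=6.00, V=5.23; Q3=26.15, Q4=5.23; dissipated=83.132
Op 3: CLOSE 2-4: Q_total=11.23, C_total=5.00, V=2.25; Q2=8.98, Q4=2.25; dissipated=5.563
Op 4: CLOSE 3-1: Q_total=34.77, C_total=8.00, V=4.35; Q3=21.73, Q1=13.04; dissipated=5.196
Op 5: CLOSE 3-4: Q_total=23.98, C_total=6.00, V=4.00; Q3=19.98, Q4=4.00; dissipated=1.838
Final charges: Q1=13.04, Q2=8.98, Q3=19.98, Q4=4.00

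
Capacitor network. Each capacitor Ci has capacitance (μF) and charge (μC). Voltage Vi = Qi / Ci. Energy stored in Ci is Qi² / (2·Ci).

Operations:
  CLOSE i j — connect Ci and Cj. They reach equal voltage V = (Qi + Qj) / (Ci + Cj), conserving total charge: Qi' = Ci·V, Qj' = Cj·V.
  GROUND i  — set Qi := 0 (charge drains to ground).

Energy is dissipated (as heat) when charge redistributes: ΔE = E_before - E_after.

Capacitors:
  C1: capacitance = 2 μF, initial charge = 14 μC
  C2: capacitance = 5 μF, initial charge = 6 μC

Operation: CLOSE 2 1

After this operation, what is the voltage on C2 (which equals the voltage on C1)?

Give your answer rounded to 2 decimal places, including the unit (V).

Initial: C1(2μF, Q=14μC, V=7.00V), C2(5μF, Q=6μC, V=1.20V)
Op 1: CLOSE 2-1: Q_total=20.00, C_total=7.00, V=2.86; Q2=14.29, Q1=5.71; dissipated=24.029

Answer: 2.86 V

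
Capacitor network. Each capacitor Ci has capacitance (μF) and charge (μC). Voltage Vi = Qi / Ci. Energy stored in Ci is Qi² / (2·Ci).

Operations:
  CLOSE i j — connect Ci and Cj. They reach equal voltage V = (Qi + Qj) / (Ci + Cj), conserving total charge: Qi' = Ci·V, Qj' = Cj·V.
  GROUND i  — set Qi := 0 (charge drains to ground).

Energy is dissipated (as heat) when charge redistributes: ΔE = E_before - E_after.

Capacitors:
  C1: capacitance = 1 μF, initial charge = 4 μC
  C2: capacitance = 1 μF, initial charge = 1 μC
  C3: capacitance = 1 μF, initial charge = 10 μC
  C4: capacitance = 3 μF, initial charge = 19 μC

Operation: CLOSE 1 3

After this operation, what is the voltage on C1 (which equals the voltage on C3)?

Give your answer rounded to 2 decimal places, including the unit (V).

Answer: 7.00 V

Derivation:
Initial: C1(1μF, Q=4μC, V=4.00V), C2(1μF, Q=1μC, V=1.00V), C3(1μF, Q=10μC, V=10.00V), C4(3μF, Q=19μC, V=6.33V)
Op 1: CLOSE 1-3: Q_total=14.00, C_total=2.00, V=7.00; Q1=7.00, Q3=7.00; dissipated=9.000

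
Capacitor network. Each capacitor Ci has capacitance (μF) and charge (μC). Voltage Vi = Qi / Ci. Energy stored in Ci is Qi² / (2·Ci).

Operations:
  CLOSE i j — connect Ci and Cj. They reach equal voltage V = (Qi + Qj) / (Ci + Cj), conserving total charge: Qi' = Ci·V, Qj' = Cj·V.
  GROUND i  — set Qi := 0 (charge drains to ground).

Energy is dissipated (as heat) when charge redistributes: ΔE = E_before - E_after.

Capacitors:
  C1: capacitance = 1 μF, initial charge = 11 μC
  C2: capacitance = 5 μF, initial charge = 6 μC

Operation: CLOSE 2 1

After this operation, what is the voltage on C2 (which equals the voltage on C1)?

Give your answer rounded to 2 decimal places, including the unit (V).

Initial: C1(1μF, Q=11μC, V=11.00V), C2(5μF, Q=6μC, V=1.20V)
Op 1: CLOSE 2-1: Q_total=17.00, C_total=6.00, V=2.83; Q2=14.17, Q1=2.83; dissipated=40.017

Answer: 2.83 V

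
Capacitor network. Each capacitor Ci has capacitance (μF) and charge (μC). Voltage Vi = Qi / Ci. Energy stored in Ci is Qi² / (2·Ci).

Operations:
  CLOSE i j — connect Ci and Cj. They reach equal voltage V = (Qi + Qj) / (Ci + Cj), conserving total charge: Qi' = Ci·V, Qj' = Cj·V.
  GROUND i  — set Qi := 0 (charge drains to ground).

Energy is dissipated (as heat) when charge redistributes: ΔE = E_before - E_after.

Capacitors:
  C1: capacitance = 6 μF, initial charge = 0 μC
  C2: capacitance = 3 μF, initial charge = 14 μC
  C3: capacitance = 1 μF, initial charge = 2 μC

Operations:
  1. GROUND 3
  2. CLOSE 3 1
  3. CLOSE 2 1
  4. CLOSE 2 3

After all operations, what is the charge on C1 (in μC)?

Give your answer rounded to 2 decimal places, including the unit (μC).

Answer: 9.33 μC

Derivation:
Initial: C1(6μF, Q=0μC, V=0.00V), C2(3μF, Q=14μC, V=4.67V), C3(1μF, Q=2μC, V=2.00V)
Op 1: GROUND 3: Q3=0; energy lost=2.000
Op 2: CLOSE 3-1: Q_total=0.00, C_total=7.00, V=0.00; Q3=0.00, Q1=0.00; dissipated=0.000
Op 3: CLOSE 2-1: Q_total=14.00, C_total=9.00, V=1.56; Q2=4.67, Q1=9.33; dissipated=21.778
Op 4: CLOSE 2-3: Q_total=4.67, C_total=4.00, V=1.17; Q2=3.50, Q3=1.17; dissipated=0.907
Final charges: Q1=9.33, Q2=3.50, Q3=1.17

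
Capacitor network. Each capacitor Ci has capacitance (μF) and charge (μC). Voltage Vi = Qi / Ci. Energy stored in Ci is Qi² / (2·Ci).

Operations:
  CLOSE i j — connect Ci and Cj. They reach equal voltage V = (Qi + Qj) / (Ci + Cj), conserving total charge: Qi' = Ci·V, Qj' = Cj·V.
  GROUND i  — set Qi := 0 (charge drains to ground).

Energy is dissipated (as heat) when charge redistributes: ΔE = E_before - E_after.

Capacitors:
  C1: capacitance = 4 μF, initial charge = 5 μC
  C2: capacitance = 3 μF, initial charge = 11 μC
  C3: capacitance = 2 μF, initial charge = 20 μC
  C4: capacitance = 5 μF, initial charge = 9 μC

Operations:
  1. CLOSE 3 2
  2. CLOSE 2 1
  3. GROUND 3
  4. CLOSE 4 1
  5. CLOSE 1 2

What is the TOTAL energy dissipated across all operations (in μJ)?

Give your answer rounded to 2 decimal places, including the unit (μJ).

Answer: 86.91 μJ

Derivation:
Initial: C1(4μF, Q=5μC, V=1.25V), C2(3μF, Q=11μC, V=3.67V), C3(2μF, Q=20μC, V=10.00V), C4(5μF, Q=9μC, V=1.80V)
Op 1: CLOSE 3-2: Q_total=31.00, C_total=5.00, V=6.20; Q3=12.40, Q2=18.60; dissipated=24.067
Op 2: CLOSE 2-1: Q_total=23.60, C_total=7.00, V=3.37; Q2=10.11, Q1=13.49; dissipated=21.002
Op 3: GROUND 3: Q3=0; energy lost=38.440
Op 4: CLOSE 4-1: Q_total=22.49, C_total=9.00, V=2.50; Q4=12.49, Q1=9.99; dissipated=2.744
Op 5: CLOSE 1-2: Q_total=20.11, C_total=7.00, V=2.87; Q1=11.49, Q2=8.62; dissipated=0.653
Total dissipated: 86.906 μJ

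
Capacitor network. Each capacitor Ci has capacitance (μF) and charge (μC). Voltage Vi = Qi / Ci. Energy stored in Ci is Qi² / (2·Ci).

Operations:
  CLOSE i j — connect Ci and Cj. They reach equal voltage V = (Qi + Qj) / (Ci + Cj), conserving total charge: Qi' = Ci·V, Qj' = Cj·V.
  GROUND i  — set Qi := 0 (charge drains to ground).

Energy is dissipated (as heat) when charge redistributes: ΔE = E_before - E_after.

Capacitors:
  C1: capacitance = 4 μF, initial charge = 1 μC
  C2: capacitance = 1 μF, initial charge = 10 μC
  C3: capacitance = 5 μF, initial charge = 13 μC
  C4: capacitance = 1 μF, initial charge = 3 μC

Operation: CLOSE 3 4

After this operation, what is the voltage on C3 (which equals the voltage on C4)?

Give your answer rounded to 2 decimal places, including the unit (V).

Initial: C1(4μF, Q=1μC, V=0.25V), C2(1μF, Q=10μC, V=10.00V), C3(5μF, Q=13μC, V=2.60V), C4(1μF, Q=3μC, V=3.00V)
Op 1: CLOSE 3-4: Q_total=16.00, C_total=6.00, V=2.67; Q3=13.33, Q4=2.67; dissipated=0.067

Answer: 2.67 V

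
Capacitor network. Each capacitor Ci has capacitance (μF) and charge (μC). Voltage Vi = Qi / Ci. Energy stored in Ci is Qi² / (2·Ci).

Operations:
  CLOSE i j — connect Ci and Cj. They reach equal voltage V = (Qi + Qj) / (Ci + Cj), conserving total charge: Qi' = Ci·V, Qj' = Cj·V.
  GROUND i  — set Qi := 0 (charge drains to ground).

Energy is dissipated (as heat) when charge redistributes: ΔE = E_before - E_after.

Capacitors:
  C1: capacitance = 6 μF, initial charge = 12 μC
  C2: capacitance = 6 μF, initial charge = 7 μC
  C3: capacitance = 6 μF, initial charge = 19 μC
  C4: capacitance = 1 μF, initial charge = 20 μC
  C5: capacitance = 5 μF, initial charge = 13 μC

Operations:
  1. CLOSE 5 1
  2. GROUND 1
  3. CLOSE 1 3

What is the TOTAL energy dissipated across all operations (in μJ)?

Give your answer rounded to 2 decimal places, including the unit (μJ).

Initial: C1(6μF, Q=12μC, V=2.00V), C2(6μF, Q=7μC, V=1.17V), C3(6μF, Q=19μC, V=3.17V), C4(1μF, Q=20μC, V=20.00V), C5(5μF, Q=13μC, V=2.60V)
Op 1: CLOSE 5-1: Q_total=25.00, C_total=11.00, V=2.27; Q5=11.36, Q1=13.64; dissipated=0.491
Op 2: GROUND 1: Q1=0; energy lost=15.496
Op 3: CLOSE 1-3: Q_total=19.00, C_total=12.00, V=1.58; Q1=9.50, Q3=9.50; dissipated=15.042
Total dissipated: 31.028 μJ

Answer: 31.03 μJ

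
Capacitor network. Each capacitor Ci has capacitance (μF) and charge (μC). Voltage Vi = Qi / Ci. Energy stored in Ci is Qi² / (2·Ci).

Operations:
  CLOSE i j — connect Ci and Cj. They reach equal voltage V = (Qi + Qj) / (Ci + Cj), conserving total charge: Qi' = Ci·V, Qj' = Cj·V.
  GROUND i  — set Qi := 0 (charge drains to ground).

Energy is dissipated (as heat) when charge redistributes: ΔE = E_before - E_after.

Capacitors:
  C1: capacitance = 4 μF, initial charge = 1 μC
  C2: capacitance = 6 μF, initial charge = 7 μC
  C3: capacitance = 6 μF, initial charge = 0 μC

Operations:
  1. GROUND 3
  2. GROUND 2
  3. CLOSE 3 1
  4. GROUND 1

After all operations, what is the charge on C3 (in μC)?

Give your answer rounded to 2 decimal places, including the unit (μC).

Initial: C1(4μF, Q=1μC, V=0.25V), C2(6μF, Q=7μC, V=1.17V), C3(6μF, Q=0μC, V=0.00V)
Op 1: GROUND 3: Q3=0; energy lost=0.000
Op 2: GROUND 2: Q2=0; energy lost=4.083
Op 3: CLOSE 3-1: Q_total=1.00, C_total=10.00, V=0.10; Q3=0.60, Q1=0.40; dissipated=0.075
Op 4: GROUND 1: Q1=0; energy lost=0.020
Final charges: Q1=0.00, Q2=0.00, Q3=0.60

Answer: 0.60 μC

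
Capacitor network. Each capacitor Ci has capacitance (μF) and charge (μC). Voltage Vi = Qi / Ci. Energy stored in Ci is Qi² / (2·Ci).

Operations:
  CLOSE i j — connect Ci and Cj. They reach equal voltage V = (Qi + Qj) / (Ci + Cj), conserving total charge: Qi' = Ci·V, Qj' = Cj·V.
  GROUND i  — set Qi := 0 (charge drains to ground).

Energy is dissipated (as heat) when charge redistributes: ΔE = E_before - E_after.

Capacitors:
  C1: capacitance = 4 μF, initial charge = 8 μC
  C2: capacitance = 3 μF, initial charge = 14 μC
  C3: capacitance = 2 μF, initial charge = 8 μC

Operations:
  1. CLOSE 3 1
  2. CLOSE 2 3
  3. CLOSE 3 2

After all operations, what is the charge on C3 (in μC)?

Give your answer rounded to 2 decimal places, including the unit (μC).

Answer: 7.73 μC

Derivation:
Initial: C1(4μF, Q=8μC, V=2.00V), C2(3μF, Q=14μC, V=4.67V), C3(2μF, Q=8μC, V=4.00V)
Op 1: CLOSE 3-1: Q_total=16.00, C_total=6.00, V=2.67; Q3=5.33, Q1=10.67; dissipated=2.667
Op 2: CLOSE 2-3: Q_total=19.33, C_total=5.00, V=3.87; Q2=11.60, Q3=7.73; dissipated=2.400
Op 3: CLOSE 3-2: Q_total=19.33, C_total=5.00, V=3.87; Q3=7.73, Q2=11.60; dissipated=0.000
Final charges: Q1=10.67, Q2=11.60, Q3=7.73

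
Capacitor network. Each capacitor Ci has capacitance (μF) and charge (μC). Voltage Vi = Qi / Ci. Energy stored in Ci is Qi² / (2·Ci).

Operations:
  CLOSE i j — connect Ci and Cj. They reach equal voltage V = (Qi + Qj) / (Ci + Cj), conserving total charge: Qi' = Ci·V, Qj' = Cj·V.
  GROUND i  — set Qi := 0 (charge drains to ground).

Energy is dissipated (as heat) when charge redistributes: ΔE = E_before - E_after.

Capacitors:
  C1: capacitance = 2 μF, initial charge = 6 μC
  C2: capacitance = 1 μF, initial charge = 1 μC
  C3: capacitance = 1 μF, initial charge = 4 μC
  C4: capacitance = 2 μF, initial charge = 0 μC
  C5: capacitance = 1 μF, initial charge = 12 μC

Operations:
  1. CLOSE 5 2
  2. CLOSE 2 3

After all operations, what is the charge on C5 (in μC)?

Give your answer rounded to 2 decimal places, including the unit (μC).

Answer: 6.50 μC

Derivation:
Initial: C1(2μF, Q=6μC, V=3.00V), C2(1μF, Q=1μC, V=1.00V), C3(1μF, Q=4μC, V=4.00V), C4(2μF, Q=0μC, V=0.00V), C5(1μF, Q=12μC, V=12.00V)
Op 1: CLOSE 5-2: Q_total=13.00, C_total=2.00, V=6.50; Q5=6.50, Q2=6.50; dissipated=30.250
Op 2: CLOSE 2-3: Q_total=10.50, C_total=2.00, V=5.25; Q2=5.25, Q3=5.25; dissipated=1.562
Final charges: Q1=6.00, Q2=5.25, Q3=5.25, Q4=0.00, Q5=6.50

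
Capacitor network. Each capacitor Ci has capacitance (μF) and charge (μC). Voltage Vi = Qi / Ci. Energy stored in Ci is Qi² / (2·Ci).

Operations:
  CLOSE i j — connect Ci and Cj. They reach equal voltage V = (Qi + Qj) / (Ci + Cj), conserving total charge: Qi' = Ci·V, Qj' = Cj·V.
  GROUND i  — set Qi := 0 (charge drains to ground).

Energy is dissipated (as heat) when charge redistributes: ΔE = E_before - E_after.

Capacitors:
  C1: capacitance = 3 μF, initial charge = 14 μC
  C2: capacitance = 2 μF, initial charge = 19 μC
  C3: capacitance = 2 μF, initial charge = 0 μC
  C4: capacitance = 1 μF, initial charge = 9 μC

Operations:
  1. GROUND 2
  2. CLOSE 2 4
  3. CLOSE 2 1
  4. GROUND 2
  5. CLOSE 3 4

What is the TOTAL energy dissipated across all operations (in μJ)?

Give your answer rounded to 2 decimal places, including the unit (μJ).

Answer: 137.92 μJ

Derivation:
Initial: C1(3μF, Q=14μC, V=4.67V), C2(2μF, Q=19μC, V=9.50V), C3(2μF, Q=0μC, V=0.00V), C4(1μF, Q=9μC, V=9.00V)
Op 1: GROUND 2: Q2=0; energy lost=90.250
Op 2: CLOSE 2-4: Q_total=9.00, C_total=3.00, V=3.00; Q2=6.00, Q4=3.00; dissipated=27.000
Op 3: CLOSE 2-1: Q_total=20.00, C_total=5.00, V=4.00; Q2=8.00, Q1=12.00; dissipated=1.667
Op 4: GROUND 2: Q2=0; energy lost=16.000
Op 5: CLOSE 3-4: Q_total=3.00, C_total=3.00, V=1.00; Q3=2.00, Q4=1.00; dissipated=3.000
Total dissipated: 137.917 μJ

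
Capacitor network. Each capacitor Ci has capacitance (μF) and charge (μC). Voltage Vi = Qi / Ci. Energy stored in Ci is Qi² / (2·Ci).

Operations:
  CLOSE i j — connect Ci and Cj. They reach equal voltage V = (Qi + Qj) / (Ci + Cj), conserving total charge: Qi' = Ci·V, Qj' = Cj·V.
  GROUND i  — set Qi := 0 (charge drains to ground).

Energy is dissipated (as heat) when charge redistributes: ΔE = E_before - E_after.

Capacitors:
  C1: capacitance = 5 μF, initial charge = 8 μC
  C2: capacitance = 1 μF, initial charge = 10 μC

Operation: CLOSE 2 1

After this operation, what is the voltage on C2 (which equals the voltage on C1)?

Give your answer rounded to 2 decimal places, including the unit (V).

Answer: 3.00 V

Derivation:
Initial: C1(5μF, Q=8μC, V=1.60V), C2(1μF, Q=10μC, V=10.00V)
Op 1: CLOSE 2-1: Q_total=18.00, C_total=6.00, V=3.00; Q2=3.00, Q1=15.00; dissipated=29.400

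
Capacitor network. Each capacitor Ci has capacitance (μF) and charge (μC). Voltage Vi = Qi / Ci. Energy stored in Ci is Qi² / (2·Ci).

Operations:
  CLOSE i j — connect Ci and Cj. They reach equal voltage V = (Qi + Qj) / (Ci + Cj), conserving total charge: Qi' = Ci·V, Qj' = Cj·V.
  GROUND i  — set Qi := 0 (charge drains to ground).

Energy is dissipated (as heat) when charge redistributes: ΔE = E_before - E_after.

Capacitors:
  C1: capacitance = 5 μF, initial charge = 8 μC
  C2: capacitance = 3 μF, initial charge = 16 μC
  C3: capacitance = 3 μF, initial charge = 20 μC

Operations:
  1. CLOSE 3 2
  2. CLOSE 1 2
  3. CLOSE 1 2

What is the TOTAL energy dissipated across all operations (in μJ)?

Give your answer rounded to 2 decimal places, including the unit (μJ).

Answer: 19.48 μJ

Derivation:
Initial: C1(5μF, Q=8μC, V=1.60V), C2(3μF, Q=16μC, V=5.33V), C3(3μF, Q=20μC, V=6.67V)
Op 1: CLOSE 3-2: Q_total=36.00, C_total=6.00, V=6.00; Q3=18.00, Q2=18.00; dissipated=1.333
Op 2: CLOSE 1-2: Q_total=26.00, C_total=8.00, V=3.25; Q1=16.25, Q2=9.75; dissipated=18.150
Op 3: CLOSE 1-2: Q_total=26.00, C_total=8.00, V=3.25; Q1=16.25, Q2=9.75; dissipated=0.000
Total dissipated: 19.483 μJ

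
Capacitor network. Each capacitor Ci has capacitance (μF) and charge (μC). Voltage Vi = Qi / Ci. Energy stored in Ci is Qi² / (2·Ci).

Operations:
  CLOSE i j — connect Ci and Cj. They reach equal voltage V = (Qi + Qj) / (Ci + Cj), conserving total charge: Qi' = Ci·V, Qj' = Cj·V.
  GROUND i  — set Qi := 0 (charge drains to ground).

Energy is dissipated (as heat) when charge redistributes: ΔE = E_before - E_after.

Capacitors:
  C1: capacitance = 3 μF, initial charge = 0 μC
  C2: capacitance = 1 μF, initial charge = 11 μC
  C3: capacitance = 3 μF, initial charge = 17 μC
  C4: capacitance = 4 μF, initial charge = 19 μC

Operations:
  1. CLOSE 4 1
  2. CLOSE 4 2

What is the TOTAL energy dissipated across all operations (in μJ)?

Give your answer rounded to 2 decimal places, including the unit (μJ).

Initial: C1(3μF, Q=0μC, V=0.00V), C2(1μF, Q=11μC, V=11.00V), C3(3μF, Q=17μC, V=5.67V), C4(4μF, Q=19μC, V=4.75V)
Op 1: CLOSE 4-1: Q_total=19.00, C_total=7.00, V=2.71; Q4=10.86, Q1=8.14; dissipated=19.339
Op 2: CLOSE 4-2: Q_total=21.86, C_total=5.00, V=4.37; Q4=17.49, Q2=4.37; dissipated=27.461
Total dissipated: 46.801 μJ

Answer: 46.80 μJ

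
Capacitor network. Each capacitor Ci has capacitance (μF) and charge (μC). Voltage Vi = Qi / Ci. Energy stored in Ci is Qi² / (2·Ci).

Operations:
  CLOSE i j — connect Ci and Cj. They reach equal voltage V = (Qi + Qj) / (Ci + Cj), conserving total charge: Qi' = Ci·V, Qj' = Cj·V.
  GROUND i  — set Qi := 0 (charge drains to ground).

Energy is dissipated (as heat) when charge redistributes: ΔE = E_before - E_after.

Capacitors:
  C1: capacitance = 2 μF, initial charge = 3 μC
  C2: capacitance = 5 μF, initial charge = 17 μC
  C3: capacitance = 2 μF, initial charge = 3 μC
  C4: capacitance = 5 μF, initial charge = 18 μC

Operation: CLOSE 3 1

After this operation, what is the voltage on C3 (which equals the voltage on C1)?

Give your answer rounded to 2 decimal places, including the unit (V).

Answer: 1.50 V

Derivation:
Initial: C1(2μF, Q=3μC, V=1.50V), C2(5μF, Q=17μC, V=3.40V), C3(2μF, Q=3μC, V=1.50V), C4(5μF, Q=18μC, V=3.60V)
Op 1: CLOSE 3-1: Q_total=6.00, C_total=4.00, V=1.50; Q3=3.00, Q1=3.00; dissipated=0.000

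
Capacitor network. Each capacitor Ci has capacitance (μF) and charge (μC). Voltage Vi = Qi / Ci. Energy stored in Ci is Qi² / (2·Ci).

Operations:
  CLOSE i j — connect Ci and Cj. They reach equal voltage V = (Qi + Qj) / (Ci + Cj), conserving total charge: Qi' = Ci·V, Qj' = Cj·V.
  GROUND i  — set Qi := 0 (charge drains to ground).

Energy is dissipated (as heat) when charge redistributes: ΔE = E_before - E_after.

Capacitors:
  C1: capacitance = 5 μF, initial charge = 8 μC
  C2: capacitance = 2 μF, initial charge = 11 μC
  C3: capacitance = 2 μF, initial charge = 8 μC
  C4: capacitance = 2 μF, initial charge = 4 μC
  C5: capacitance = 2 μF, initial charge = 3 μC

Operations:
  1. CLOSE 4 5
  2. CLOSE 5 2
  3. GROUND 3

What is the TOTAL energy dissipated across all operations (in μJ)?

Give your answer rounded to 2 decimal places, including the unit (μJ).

Answer: 23.16 μJ

Derivation:
Initial: C1(5μF, Q=8μC, V=1.60V), C2(2μF, Q=11μC, V=5.50V), C3(2μF, Q=8μC, V=4.00V), C4(2μF, Q=4μC, V=2.00V), C5(2μF, Q=3μC, V=1.50V)
Op 1: CLOSE 4-5: Q_total=7.00, C_total=4.00, V=1.75; Q4=3.50, Q5=3.50; dissipated=0.125
Op 2: CLOSE 5-2: Q_total=14.50, C_total=4.00, V=3.62; Q5=7.25, Q2=7.25; dissipated=7.031
Op 3: GROUND 3: Q3=0; energy lost=16.000
Total dissipated: 23.156 μJ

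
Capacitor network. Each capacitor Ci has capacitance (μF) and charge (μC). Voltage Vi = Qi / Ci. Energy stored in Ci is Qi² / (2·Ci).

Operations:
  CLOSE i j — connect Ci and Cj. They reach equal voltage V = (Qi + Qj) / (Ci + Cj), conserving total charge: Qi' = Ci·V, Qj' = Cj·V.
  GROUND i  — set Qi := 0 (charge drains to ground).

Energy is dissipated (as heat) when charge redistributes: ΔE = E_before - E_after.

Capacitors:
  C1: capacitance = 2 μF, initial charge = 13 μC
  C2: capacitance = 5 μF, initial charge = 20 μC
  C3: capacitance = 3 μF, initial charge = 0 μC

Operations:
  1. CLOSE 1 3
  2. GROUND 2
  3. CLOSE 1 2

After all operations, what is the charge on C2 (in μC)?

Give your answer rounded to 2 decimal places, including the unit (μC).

Answer: 3.71 μC

Derivation:
Initial: C1(2μF, Q=13μC, V=6.50V), C2(5μF, Q=20μC, V=4.00V), C3(3μF, Q=0μC, V=0.00V)
Op 1: CLOSE 1-3: Q_total=13.00, C_total=5.00, V=2.60; Q1=5.20, Q3=7.80; dissipated=25.350
Op 2: GROUND 2: Q2=0; energy lost=40.000
Op 3: CLOSE 1-2: Q_total=5.20, C_total=7.00, V=0.74; Q1=1.49, Q2=3.71; dissipated=4.829
Final charges: Q1=1.49, Q2=3.71, Q3=7.80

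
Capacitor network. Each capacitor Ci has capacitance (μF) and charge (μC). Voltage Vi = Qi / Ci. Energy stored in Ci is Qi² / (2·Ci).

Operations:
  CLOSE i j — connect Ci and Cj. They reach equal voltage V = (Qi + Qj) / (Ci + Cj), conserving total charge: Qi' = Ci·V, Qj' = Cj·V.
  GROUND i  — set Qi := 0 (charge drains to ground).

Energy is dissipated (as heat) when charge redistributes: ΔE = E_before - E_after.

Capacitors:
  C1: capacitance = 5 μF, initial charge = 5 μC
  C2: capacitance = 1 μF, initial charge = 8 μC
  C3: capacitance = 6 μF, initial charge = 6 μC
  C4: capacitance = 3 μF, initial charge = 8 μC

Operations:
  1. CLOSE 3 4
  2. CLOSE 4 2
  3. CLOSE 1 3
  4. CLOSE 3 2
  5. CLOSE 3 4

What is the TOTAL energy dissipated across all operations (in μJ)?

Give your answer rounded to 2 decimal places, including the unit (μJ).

Answer: 22.81 μJ

Derivation:
Initial: C1(5μF, Q=5μC, V=1.00V), C2(1μF, Q=8μC, V=8.00V), C3(6μF, Q=6μC, V=1.00V), C4(3μF, Q=8μC, V=2.67V)
Op 1: CLOSE 3-4: Q_total=14.00, C_total=9.00, V=1.56; Q3=9.33, Q4=4.67; dissipated=2.778
Op 2: CLOSE 4-2: Q_total=12.67, C_total=4.00, V=3.17; Q4=9.50, Q2=3.17; dissipated=15.574
Op 3: CLOSE 1-3: Q_total=14.33, C_total=11.00, V=1.30; Q1=6.52, Q3=7.82; dissipated=0.421
Op 4: CLOSE 3-2: Q_total=10.98, C_total=7.00, V=1.57; Q3=9.42, Q2=1.57; dissipated=1.488
Op 5: CLOSE 3-4: Q_total=18.92, C_total=9.00, V=2.10; Q3=12.61, Q4=6.31; dissipated=2.552
Total dissipated: 22.813 μJ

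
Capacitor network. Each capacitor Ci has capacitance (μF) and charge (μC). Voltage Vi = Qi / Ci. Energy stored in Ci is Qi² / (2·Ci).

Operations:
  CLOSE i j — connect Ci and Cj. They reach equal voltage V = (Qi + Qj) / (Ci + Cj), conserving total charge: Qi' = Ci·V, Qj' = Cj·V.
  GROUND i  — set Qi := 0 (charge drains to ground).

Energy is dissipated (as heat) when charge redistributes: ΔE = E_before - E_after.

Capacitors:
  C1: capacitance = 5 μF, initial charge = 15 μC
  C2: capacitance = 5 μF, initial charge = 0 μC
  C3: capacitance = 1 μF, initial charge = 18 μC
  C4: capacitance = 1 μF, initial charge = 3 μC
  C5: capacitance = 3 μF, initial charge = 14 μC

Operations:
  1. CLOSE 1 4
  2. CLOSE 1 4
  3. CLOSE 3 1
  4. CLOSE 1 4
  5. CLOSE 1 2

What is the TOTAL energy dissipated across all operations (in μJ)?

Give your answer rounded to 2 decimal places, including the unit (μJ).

Answer: 128.65 μJ

Derivation:
Initial: C1(5μF, Q=15μC, V=3.00V), C2(5μF, Q=0μC, V=0.00V), C3(1μF, Q=18μC, V=18.00V), C4(1μF, Q=3μC, V=3.00V), C5(3μF, Q=14μC, V=4.67V)
Op 1: CLOSE 1-4: Q_total=18.00, C_total=6.00, V=3.00; Q1=15.00, Q4=3.00; dissipated=0.000
Op 2: CLOSE 1-4: Q_total=18.00, C_total=6.00, V=3.00; Q1=15.00, Q4=3.00; dissipated=0.000
Op 3: CLOSE 3-1: Q_total=33.00, C_total=6.00, V=5.50; Q3=5.50, Q1=27.50; dissipated=93.750
Op 4: CLOSE 1-4: Q_total=30.50, C_total=6.00, V=5.08; Q1=25.42, Q4=5.08; dissipated=2.604
Op 5: CLOSE 1-2: Q_total=25.42, C_total=10.00, V=2.54; Q1=12.71, Q2=12.71; dissipated=32.300
Total dissipated: 128.655 μJ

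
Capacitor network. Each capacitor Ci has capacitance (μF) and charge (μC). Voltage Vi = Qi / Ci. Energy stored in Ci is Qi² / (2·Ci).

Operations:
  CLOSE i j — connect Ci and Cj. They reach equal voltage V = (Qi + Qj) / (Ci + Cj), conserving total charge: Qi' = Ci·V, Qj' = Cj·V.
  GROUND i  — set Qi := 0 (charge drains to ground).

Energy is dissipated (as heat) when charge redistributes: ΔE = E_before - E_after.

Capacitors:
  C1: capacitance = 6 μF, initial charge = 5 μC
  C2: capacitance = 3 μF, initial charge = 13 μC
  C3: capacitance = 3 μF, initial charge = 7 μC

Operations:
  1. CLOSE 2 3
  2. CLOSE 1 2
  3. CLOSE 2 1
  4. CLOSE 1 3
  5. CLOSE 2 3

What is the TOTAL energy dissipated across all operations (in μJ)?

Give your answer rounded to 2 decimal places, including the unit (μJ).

Answer: 12.26 μJ

Derivation:
Initial: C1(6μF, Q=5μC, V=0.83V), C2(3μF, Q=13μC, V=4.33V), C3(3μF, Q=7μC, V=2.33V)
Op 1: CLOSE 2-3: Q_total=20.00, C_total=6.00, V=3.33; Q2=10.00, Q3=10.00; dissipated=3.000
Op 2: CLOSE 1-2: Q_total=15.00, C_total=9.00, V=1.67; Q1=10.00, Q2=5.00; dissipated=6.250
Op 3: CLOSE 2-1: Q_total=15.00, C_total=9.00, V=1.67; Q2=5.00, Q1=10.00; dissipated=0.000
Op 4: CLOSE 1-3: Q_total=20.00, C_total=9.00, V=2.22; Q1=13.33, Q3=6.67; dissipated=2.778
Op 5: CLOSE 2-3: Q_total=11.67, C_total=6.00, V=1.94; Q2=5.83, Q3=5.83; dissipated=0.231
Total dissipated: 12.259 μJ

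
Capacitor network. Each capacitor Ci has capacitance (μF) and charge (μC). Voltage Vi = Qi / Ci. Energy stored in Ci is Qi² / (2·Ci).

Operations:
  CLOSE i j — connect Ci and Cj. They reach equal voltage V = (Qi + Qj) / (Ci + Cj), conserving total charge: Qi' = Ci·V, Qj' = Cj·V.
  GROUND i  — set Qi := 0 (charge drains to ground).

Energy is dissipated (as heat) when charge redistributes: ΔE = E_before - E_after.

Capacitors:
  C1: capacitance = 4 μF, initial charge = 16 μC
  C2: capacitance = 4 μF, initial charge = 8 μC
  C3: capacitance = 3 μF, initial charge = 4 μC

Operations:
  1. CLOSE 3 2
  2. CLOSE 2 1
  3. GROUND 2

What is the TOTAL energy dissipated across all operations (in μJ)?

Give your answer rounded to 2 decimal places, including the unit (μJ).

Answer: 21.93 μJ

Derivation:
Initial: C1(4μF, Q=16μC, V=4.00V), C2(4μF, Q=8μC, V=2.00V), C3(3μF, Q=4μC, V=1.33V)
Op 1: CLOSE 3-2: Q_total=12.00, C_total=7.00, V=1.71; Q3=5.14, Q2=6.86; dissipated=0.381
Op 2: CLOSE 2-1: Q_total=22.86, C_total=8.00, V=2.86; Q2=11.43, Q1=11.43; dissipated=5.224
Op 3: GROUND 2: Q2=0; energy lost=16.327
Total dissipated: 21.932 μJ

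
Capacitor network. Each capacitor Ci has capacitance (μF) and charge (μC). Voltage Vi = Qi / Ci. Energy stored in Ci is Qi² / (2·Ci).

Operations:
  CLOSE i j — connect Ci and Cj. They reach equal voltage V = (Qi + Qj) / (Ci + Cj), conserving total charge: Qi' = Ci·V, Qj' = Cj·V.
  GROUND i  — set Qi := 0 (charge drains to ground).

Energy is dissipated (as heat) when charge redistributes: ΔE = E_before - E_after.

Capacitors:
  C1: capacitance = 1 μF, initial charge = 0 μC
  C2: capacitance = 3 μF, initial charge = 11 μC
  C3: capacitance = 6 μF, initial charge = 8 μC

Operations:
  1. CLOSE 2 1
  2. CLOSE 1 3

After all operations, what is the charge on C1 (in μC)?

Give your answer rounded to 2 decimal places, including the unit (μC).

Answer: 1.54 μC

Derivation:
Initial: C1(1μF, Q=0μC, V=0.00V), C2(3μF, Q=11μC, V=3.67V), C3(6μF, Q=8μC, V=1.33V)
Op 1: CLOSE 2-1: Q_total=11.00, C_total=4.00, V=2.75; Q2=8.25, Q1=2.75; dissipated=5.042
Op 2: CLOSE 1-3: Q_total=10.75, C_total=7.00, V=1.54; Q1=1.54, Q3=9.21; dissipated=0.860
Final charges: Q1=1.54, Q2=8.25, Q3=9.21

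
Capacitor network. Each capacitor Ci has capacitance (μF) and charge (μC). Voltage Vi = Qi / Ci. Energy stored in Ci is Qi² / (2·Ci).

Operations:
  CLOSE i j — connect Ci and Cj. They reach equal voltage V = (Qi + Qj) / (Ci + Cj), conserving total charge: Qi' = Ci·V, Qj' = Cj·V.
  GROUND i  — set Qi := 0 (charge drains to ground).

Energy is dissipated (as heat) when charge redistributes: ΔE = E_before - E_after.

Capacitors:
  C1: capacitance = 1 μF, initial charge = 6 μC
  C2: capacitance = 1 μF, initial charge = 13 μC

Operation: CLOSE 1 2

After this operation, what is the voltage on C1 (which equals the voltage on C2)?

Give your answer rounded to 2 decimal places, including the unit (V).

Initial: C1(1μF, Q=6μC, V=6.00V), C2(1μF, Q=13μC, V=13.00V)
Op 1: CLOSE 1-2: Q_total=19.00, C_total=2.00, V=9.50; Q1=9.50, Q2=9.50; dissipated=12.250

Answer: 9.50 V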